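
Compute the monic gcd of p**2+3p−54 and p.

Euclidean algorithm in ℚ[p]:
  p**2+3p−54 = (p+3)(p) + (−54)
  p = (−(1/54)p)(−54) + (0)
The last nonzero remainder is the constant −54, so the polynomials are coprime and gcd = 1.

1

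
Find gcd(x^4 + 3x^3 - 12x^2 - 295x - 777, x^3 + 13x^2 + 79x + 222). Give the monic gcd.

x^2 + 7x + 37

Repeated division with remainder:
  x^4 + 3x^3 - 12x^2 - 295x - 777 = (x - 10)(x^3 + 13x^2 + 79x + 222) + (39x^2 + 273x + 1443)
  x^3 + 13x^2 + 79x + 222 = ((1/39)x + 2/13)(39x^2 + 273x + 1443) + (0)
Last nonzero remainder: 39x^2 + 273x + 1443. Dividing through by 39 gives the monic gcd x^2 + 7x + 37.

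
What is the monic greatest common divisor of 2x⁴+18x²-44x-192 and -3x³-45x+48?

By polynomial division,
  2x⁴+18x²-44x-192 = (-(2/3)x)(-3x³-45x+48) + (-12x²-12x-192)
  -3x³-45x+48 = ((1/4)x-1/4)(-12x²-12x-192) + (0)
Last nonzero remainder: -12x²-12x-192. Dividing through by -12 gives the monic gcd x²+x+16.

x²+x+16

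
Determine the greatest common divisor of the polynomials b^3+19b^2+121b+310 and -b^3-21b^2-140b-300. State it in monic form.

b+10

Euclidean algorithm in ℚ[b]:
  b^3+19b^2+121b+310 = (-1)(-b^3-21b^2-140b-300) + (-2b^2-19b+10)
  -b^3-21b^2-140b-300 = ((1/2)b+23/4)(-2b^2-19b+10) + (-(143/4)b-715/2)
  -2b^2-19b+10 = ((8/143)b-4/143)(-(143/4)b-715/2) + (0)
Last nonzero remainder: -(143/4)b-715/2. Dividing through by -143/4 gives the monic gcd b+10.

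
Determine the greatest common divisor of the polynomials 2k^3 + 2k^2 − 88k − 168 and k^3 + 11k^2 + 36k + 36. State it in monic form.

k^2 + 8k + 12

Repeated division with remainder:
  2k^3 + 2k^2 − 88k − 168 = (2)(k^3 + 11k^2 + 36k + 36) + (−20k^2 − 160k − 240)
  k^3 + 11k^2 + 36k + 36 = (−(1/20)k − 3/20)(−20k^2 − 160k − 240) + (0)
Last nonzero remainder: −20k^2 − 160k − 240. Dividing through by −20 gives the monic gcd k^2 + 8k + 12.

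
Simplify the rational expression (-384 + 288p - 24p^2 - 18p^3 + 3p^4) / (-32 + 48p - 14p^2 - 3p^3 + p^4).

Apply the Euclidean algorithm:
  3p^4 - 18p^3 - 24p^2 + 288p - 384 = (3)(p^4 - 3p^3 - 14p^2 + 48p - 32) + (-9p^3 + 18p^2 + 144p - 288)
  p^4 - 3p^3 - 14p^2 + 48p - 32 = (-(1/9)p + 1/9)(-9p^3 + 18p^2 + 144p - 288) + (0)
Last nonzero remainder: -9p^3 + 18p^2 + 144p - 288. Dividing through by -9 gives the monic gcd p^3 - 2p^2 - 16p + 32.
Cancel p^3 - 2p^2 - 16p + 32 from numerator and denominator to get the reduced form.

(-12 + 3p)/(-1 + p)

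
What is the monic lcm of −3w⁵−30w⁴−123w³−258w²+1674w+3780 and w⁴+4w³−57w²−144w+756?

Euclidean algorithm in ℚ[w]:
  −3w⁵−30w⁴−123w³−258w²+1674w+3780 = (−3w−18)(w⁴+4w³−57w²−144w+756) + (−222w³−1716w²+1350w+17388)
  w⁴+4w³−57w²−144w+756 = (−(1/222)w+23/1369)(−222w³−1716w²+1350w+17388) + (−(30240/1369)w²−(120960/1369)w+635040/1369)
  −222w³−1716w²+1350w+17388 = ((50653/5040)w+31487/840)(−(30240/1369)w²−(120960/1369)w+635040/1369) + (0)
Last nonzero remainder: −(30240/1369)w²−(120960/1369)w+635040/1369. Dividing through by −30240/1369 gives the monic gcd w²+4w−21.
Then lcm(f, g) = f·g / gcd(f, g); expanding and making the result monic gives the answer.

w⁷+10w⁶+5w⁵−274w⁴−2034w³−4356w²+20088w+45360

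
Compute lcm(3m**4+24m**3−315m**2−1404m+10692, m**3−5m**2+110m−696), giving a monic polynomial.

By polynomial division,
  3m**4+24m**3−315m**2−1404m+10692 = (3m+39)(m**3−5m**2+110m−696) + (−450m**2−3606m+37836)
  m**3−5m**2+110m−696 = (−(1/450)m+488/16875)(−450m**2−3606m+37836) + ((1678276/5625)m−3356552/1875)
  −450m**2−3606m+37836 = (−(1265625/839138)m−17735625/839138)((1678276/5625)m−3356552/1875) + (0)
Last nonzero remainder: (1678276/5625)m−3356552/1875. Dividing through by 1678276/5625 gives the monic gcd m−6.
Then lcm(f, g) = f·g / gcd(f, g); expanding and making the result monic gives the answer.

m**6+9m**5+19m**4+355m**3−9084m**2−50724m+413424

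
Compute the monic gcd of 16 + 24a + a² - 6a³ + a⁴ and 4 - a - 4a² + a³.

-4 - 3a + a²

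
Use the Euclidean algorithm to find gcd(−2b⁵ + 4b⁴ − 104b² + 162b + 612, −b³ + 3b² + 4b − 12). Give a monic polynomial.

b² − b − 6

Repeated division with remainder:
  −2b⁵ + 4b⁴ − 104b² + 162b + 612 = (2b² + 2b + 14)(−b³ + 3b² + 4b − 12) + (−130b² + 130b + 780)
  −b³ + 3b² + 4b − 12 = ((1/130)b − 1/65)(−130b² + 130b + 780) + (0)
Last nonzero remainder: −130b² + 130b + 780. Dividing through by −130 gives the monic gcd b² − b − 6.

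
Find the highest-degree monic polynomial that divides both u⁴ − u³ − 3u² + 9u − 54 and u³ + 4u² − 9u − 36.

Apply the Euclidean algorithm:
  u⁴ − u³ − 3u² + 9u − 54 = (u − 5)(u³ + 4u² − 9u − 36) + (26u² − 234)
  u³ + 4u² − 9u − 36 = ((1/26)u + 2/13)(26u² − 234) + (0)
Last nonzero remainder: 26u² − 234. Dividing through by 26 gives the monic gcd u² − 9.

u² − 9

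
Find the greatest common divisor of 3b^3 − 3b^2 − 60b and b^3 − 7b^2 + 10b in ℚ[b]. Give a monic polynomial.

b^2 − 5b

By polynomial division,
  3b^3 − 3b^2 − 60b = (3)(b^3 − 7b^2 + 10b) + (18b^2 − 90b)
  b^3 − 7b^2 + 10b = ((1/18)b − 1/9)(18b^2 − 90b) + (0)
Last nonzero remainder: 18b^2 − 90b. Dividing through by 18 gives the monic gcd b^2 − 5b.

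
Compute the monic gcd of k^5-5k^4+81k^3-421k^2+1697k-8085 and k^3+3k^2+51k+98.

k^2+k+49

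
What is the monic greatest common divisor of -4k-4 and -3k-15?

By polynomial division,
  -4k-4 = (4/3)(-3k-15) + (16)
  -3k-15 = (-(3/16)k-15/16)(16) + (0)
The last nonzero remainder is the constant 16, so the polynomials are coprime and gcd = 1.

1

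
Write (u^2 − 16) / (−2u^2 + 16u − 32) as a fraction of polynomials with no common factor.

Apply the Euclidean algorithm:
  u^2 − 16 = (−1/2)(−2u^2 + 16u − 32) + (8u − 32)
  −2u^2 + 16u − 32 = (−(1/4)u + 1)(8u − 32) + (0)
Last nonzero remainder: 8u − 32. Dividing through by 8 gives the monic gcd u − 4.
Cancel u − 4 from numerator and denominator to get the reduced form.

(−u − 4)/(2u − 8)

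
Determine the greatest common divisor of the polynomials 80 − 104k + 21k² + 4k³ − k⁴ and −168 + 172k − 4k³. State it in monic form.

−1 + k

Apply the Euclidean algorithm:
  −k⁴ + 4k³ + 21k² − 104k + 80 = ((1/4)k − 1)(−4k³ + 172k − 168) + (−22k² + 110k − 88)
  −4k³ + 172k − 168 = ((2/11)k + 10/11)(−22k² + 110k − 88) + (88k − 88)
  −22k² + 110k − 88 = (−(1/4)k + 1)(88k − 88) + (0)
Last nonzero remainder: 88k − 88. Dividing through by 88 gives the monic gcd k − 1.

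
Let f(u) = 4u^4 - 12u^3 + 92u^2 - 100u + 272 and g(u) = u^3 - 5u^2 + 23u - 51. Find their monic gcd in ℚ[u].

u^2 - 2u + 17

Apply the Euclidean algorithm:
  4u^4 - 12u^3 + 92u^2 - 100u + 272 = (4u + 8)(u^3 - 5u^2 + 23u - 51) + (40u^2 - 80u + 680)
  u^3 - 5u^2 + 23u - 51 = ((1/40)u - 3/40)(40u^2 - 80u + 680) + (0)
Last nonzero remainder: 40u^2 - 80u + 680. Dividing through by 40 gives the monic gcd u^2 - 2u + 17.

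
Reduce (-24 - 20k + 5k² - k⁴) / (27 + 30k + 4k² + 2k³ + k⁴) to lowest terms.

Euclidean algorithm in ℚ[k]:
  -k⁴ + 5k² - 20k - 24 = (-1)(k⁴ + 2k³ + 4k² + 30k + 27) + (2k³ + 9k² + 10k + 3)
  k⁴ + 2k³ + 4k² + 30k + 27 = ((1/2)k - 5/4)(2k³ + 9k² + 10k + 3) + ((41/4)k² + 41k + 123/4)
  2k³ + 9k² + 10k + 3 = ((8/41)k + 4/41)((41/4)k² + 41k + 123/4) + (0)
Last nonzero remainder: (41/4)k² + 41k + 123/4. Dividing through by 41/4 gives the monic gcd k² + 4k + 3.
Cancel k² + 4k + 3 from numerator and denominator to get the reduced form.

(-8 + 4k - k²)/(9 - 2k + k²)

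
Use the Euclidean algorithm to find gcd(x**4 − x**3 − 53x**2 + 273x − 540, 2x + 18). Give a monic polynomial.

x + 9

Apply the Euclidean algorithm:
  x**4 − x**3 − 53x**2 + 273x − 540 = ((1/2)x**3 − 5x**2 + (37/2)x − 30)(2x + 18) + (0)
Last nonzero remainder: 2x + 18. Dividing through by 2 gives the monic gcd x + 9.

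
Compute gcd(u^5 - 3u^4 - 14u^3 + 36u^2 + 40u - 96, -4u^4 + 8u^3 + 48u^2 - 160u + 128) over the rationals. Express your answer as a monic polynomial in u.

u^2 - 4u + 4

Repeated division with remainder:
  u^5 - 3u^4 - 14u^3 + 36u^2 + 40u - 96 = (-(1/4)u + 1/4)(-4u^4 + 8u^3 + 48u^2 - 160u + 128) + (-4u^3 - 16u^2 + 112u - 128)
  -4u^4 + 8u^3 + 48u^2 - 160u + 128 = (u - 6)(-4u^3 - 16u^2 + 112u - 128) + (-160u^2 + 640u - 640)
  -4u^3 - 16u^2 + 112u - 128 = ((1/40)u + 1/5)(-160u^2 + 640u - 640) + (0)
Last nonzero remainder: -160u^2 + 640u - 640. Dividing through by -160 gives the monic gcd u^2 - 4u + 4.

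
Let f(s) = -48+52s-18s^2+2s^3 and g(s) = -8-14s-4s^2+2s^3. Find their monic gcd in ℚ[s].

-4+s

Repeated division with remainder:
  2s^3-18s^2+52s-48 = (2s^3-4s^2-14s-8) + (-14s^2+66s-40)
  2s^3-4s^2-14s-8 = (-(1/7)s-19/49)(-14s^2+66s-40) + ((288/49)s-1152/49)
  -14s^2+66s-40 = (-(343/144)s+245/144)((288/49)s-1152/49) + (0)
Last nonzero remainder: (288/49)s-1152/49. Dividing through by 288/49 gives the monic gcd s-4.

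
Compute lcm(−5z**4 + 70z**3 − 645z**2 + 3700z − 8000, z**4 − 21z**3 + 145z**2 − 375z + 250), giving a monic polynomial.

z**6 − 25z**5 + 293z**4 − 2299z**3 + 11030z**2 − 25000z + 16000

Repeated division with remainder:
  −5z**4 + 70z**3 − 645z**2 + 3700z − 8000 = (−5)(z**4 − 21z**3 + 145z**2 − 375z + 250) + (−35z**3 + 80z**2 + 1825z − 6750)
  z**4 − 21z**3 + 145z**2 − 375z + 250 = (−(1/35)z + 131/245)(−35z**3 + 80z**2 + 1825z − 6750) + ((7564/49)z**2 − (75640/49)z + 189100/49)
  −35z**3 + 80z**2 + 1825z − 6750 = (−(1715/7564)z − 6615/3782)((7564/49)z**2 − (75640/49)z + 189100/49) + (0)
Last nonzero remainder: (7564/49)z**2 − (75640/49)z + 189100/49. Dividing through by 7564/49 gives the monic gcd z**2 − 10z + 25.
Then lcm(f, g) = f·g / gcd(f, g); expanding and making the result monic gives the answer.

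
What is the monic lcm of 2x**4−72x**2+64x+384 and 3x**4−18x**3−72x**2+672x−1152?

x**5−4x**4−36x**3+176x**2+64x−768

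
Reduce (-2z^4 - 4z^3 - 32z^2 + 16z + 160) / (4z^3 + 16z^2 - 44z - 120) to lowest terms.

Apply the Euclidean algorithm:
  -2z^4 - 4z^3 - 32z^2 + 16z + 160 = (-(1/2)z + 1)(4z^3 + 16z^2 - 44z - 120) + (-70z^2 + 280)
  4z^3 + 16z^2 - 44z - 120 = (-(2/35)z - 8/35)(-70z^2 + 280) + (-28z - 56)
  -70z^2 + 280 = ((5/2)z - 5)(-28z - 56) + (0)
Last nonzero remainder: -28z - 56. Dividing through by -28 gives the monic gcd z + 2.
Cancel z + 2 from numerator and denominator to get the reduced form.

(-z^3 - 16z + 40)/(2z^2 + 4z - 30)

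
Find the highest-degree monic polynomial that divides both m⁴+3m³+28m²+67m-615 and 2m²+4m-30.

Repeated division with remainder:
  m⁴+3m³+28m²+67m-615 = ((1/2)m²+(1/2)m+41/2)(2m²+4m-30) + (0)
Last nonzero remainder: 2m²+4m-30. Dividing through by 2 gives the monic gcd m²+2m-15.

m²+2m-15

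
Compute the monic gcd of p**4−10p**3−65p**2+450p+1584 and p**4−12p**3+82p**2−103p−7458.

Repeated division with remainder:
  p**4−10p**3−65p**2+450p+1584 = (p**4−12p**3+82p**2−103p−7458) + (2p**3−147p**2+553p+9042)
  p**4−12p**3+82p**2−103p−7458 = ((1/2)p+123/4)(2p**3−147p**2+553p+9042) + ((17303/4)p**2−(86515/4)p−570999/2)
  2p**3−147p**2+553p+9042 = ((8/17303)p−548/17303)((17303/4)p**2−(86515/4)p−570999/2) + (0)
Last nonzero remainder: (17303/4)p**2−(86515/4)p−570999/2. Dividing through by 17303/4 gives the monic gcd p**2−5p−66.

p**2−5p−66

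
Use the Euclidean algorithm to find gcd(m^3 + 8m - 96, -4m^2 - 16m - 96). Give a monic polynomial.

m^2 + 4m + 24

By polynomial division,
  m^3 + 8m - 96 = (-(1/4)m + 1)(-4m^2 - 16m - 96) + (0)
Last nonzero remainder: -4m^2 - 16m - 96. Dividing through by -4 gives the monic gcd m^2 + 4m + 24.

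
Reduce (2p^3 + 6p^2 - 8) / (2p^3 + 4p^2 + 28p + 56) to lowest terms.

(p^2 + p - 2)/(p^2 + 14)

Euclidean algorithm in ℚ[p]:
  2p^3 + 6p^2 - 8 = (2p^3 + 4p^2 + 28p + 56) + (2p^2 - 28p - 64)
  2p^3 + 4p^2 + 28p + 56 = (p + 16)(2p^2 - 28p - 64) + (540p + 1080)
  2p^2 - 28p - 64 = ((1/270)p - 8/135)(540p + 1080) + (0)
Last nonzero remainder: 540p + 1080. Dividing through by 540 gives the monic gcd p + 2.
Cancel p + 2 from numerator and denominator to get the reduced form.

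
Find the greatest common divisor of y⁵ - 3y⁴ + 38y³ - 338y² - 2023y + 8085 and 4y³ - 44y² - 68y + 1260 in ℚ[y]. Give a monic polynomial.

Euclidean algorithm in ℚ[y]:
  y⁵ - 3y⁴ + 38y³ - 338y² - 2023y + 8085 = ((1/4)y² + 2y + 143/4)(4y³ - 44y² - 68y + 1260) + (1056y² - 2112y - 36960)
  4y³ - 44y² - 68y + 1260 = ((1/264)y - 3/88)(1056y² - 2112y - 36960) + (0)
Last nonzero remainder: 1056y² - 2112y - 36960. Dividing through by 1056 gives the monic gcd y² - 2y - 35.

y² - 2y - 35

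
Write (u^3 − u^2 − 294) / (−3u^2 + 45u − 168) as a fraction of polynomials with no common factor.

By polynomial division,
  u^3 − u^2 − 294 = (−(1/3)u − 14/3)(−3u^2 + 45u − 168) + (154u − 1078)
  −3u^2 + 45u − 168 = (−(3/154)u + 12/77)(154u − 1078) + (0)
Last nonzero remainder: 154u − 1078. Dividing through by 154 gives the monic gcd u − 7.
Cancel u − 7 from numerator and denominator to get the reduced form.

(−u^2 − 6u − 42)/(3u − 24)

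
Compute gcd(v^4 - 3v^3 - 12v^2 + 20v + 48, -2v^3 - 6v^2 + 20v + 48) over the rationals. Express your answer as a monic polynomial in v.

v^2 - v - 6

Repeated division with remainder:
  v^4 - 3v^3 - 12v^2 + 20v + 48 = (-(1/2)v + 3)(-2v^3 - 6v^2 + 20v + 48) + (16v^2 - 16v - 96)
  -2v^3 - 6v^2 + 20v + 48 = (-(1/8)v - 1/2)(16v^2 - 16v - 96) + (0)
Last nonzero remainder: 16v^2 - 16v - 96. Dividing through by 16 gives the monic gcd v^2 - v - 6.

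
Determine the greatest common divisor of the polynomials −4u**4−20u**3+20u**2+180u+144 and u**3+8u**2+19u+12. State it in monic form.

Euclidean algorithm in ℚ[u]:
  −4u**4−20u**3+20u**2+180u+144 = (−4u+12)(u**3+8u**2+19u+12) + (0)
The last nonzero remainder u**3+8u**2+19u+12 is already monic.

u**3+8u**2+19u+12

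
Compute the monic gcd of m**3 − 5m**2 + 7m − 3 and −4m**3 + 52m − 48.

By polynomial division,
  m**3 − 5m**2 + 7m − 3 = (−1/4)(−4m**3 + 52m − 48) + (−5m**2 + 20m − 15)
  −4m**3 + 52m − 48 = ((4/5)m + 16/5)(−5m**2 + 20m − 15) + (0)
Last nonzero remainder: −5m**2 + 20m − 15. Dividing through by −5 gives the monic gcd m**2 − 4m + 3.

m**2 − 4m + 3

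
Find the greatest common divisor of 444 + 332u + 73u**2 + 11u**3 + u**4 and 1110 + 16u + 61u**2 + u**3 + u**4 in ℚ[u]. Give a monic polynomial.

Euclidean algorithm in ℚ[u]:
  u**4 + 11u**3 + 73u**2 + 332u + 444 = (u**4 + u**3 + 61u**2 + 16u + 1110) + (10u**3 + 12u**2 + 316u − 666)
  u**4 + u**3 + 61u**2 + 16u + 1110 = ((1/10)u − 1/50)(10u**3 + 12u**2 + 316u − 666) + ((741/25)u**2 + (2223/25)u + 27417/25)
  10u**3 + 12u**2 + 316u − 666 = ((250/741)u − 150/247)((741/25)u**2 + (2223/25)u + 27417/25) + (0)
Last nonzero remainder: (741/25)u**2 + (2223/25)u + 27417/25. Dividing through by 741/25 gives the monic gcd u**2 + 3u + 37.

37 + 3u + u**2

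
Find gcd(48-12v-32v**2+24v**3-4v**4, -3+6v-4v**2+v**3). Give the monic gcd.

By polynomial division,
  -4v**4+24v**3-32v**2-12v+48 = (-4v+8)(v**3-4v**2+6v-3) + (24v**2-72v+72)
  v**3-4v**2+6v-3 = ((1/24)v-1/24)(24v**2-72v+72) + (0)
Last nonzero remainder: 24v**2-72v+72. Dividing through by 24 gives the monic gcd v**2-3v+3.

3-3v+v**2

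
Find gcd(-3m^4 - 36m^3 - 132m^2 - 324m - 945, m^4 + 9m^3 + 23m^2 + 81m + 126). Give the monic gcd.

Repeated division with remainder:
  -3m^4 - 36m^3 - 132m^2 - 324m - 945 = (-3)(m^4 + 9m^3 + 23m^2 + 81m + 126) + (-9m^3 - 63m^2 - 81m - 567)
  m^4 + 9m^3 + 23m^2 + 81m + 126 = (-(1/9)m - 2/9)(-9m^3 - 63m^2 - 81m - 567) + (0)
Last nonzero remainder: -9m^3 - 63m^2 - 81m - 567. Dividing through by -9 gives the monic gcd m^3 + 7m^2 + 9m + 63.

m^3 + 7m^2 + 9m + 63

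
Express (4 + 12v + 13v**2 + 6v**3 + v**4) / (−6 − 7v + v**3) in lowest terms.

Repeated division with remainder:
  v**4 + 6v**3 + 13v**2 + 12v + 4 = (v + 6)(v**3 − 7v − 6) + (20v**2 + 60v + 40)
  v**3 − 7v − 6 = ((1/20)v − 3/20)(20v**2 + 60v + 40) + (0)
Last nonzero remainder: 20v**2 + 60v + 40. Dividing through by 20 gives the monic gcd v**2 + 3v + 2.
Cancel v**2 + 3v + 2 from numerator and denominator to get the reduced form.

(2 + 3v + v**2)/(−3 + v)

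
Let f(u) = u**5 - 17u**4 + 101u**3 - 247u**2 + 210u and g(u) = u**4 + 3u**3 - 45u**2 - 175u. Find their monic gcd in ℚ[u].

u**2 - 7u

Repeated division with remainder:
  u**5 - 17u**4 + 101u**3 - 247u**2 + 210u = (u - 20)(u**4 + 3u**3 - 45u**2 - 175u) + (206u**3 - 972u**2 - 3290u)
  u**4 + 3u**3 - 45u**2 - 175u = ((1/206)u + 795/21218)(206u**3 - 972u**2 - 3290u) + ((78400/10609)u**2 - (548800/10609)u)
  206u**3 - 972u**2 - 3290u = ((1092727/39200)u + 498623/7840)((78400/10609)u**2 - (548800/10609)u) + (0)
Last nonzero remainder: (78400/10609)u**2 - (548800/10609)u. Dividing through by 78400/10609 gives the monic gcd u**2 - 7u.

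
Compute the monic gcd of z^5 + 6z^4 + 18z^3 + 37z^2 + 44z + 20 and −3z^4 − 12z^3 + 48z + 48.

Apply the Euclidean algorithm:
  z^5 + 6z^4 + 18z^3 + 37z^2 + 44z + 20 = (−(1/3)z − 2/3)(−3z^4 − 12z^3 + 48z + 48) + (10z^3 + 53z^2 + 92z + 52)
  −3z^4 − 12z^3 + 48z + 48 = (−(3/10)z + 39/100)(10z^3 + 53z^2 + 92z + 52) + ((693/100)z^2 + (693/25)z + 693/25)
  10z^3 + 53z^2 + 92z + 52 = ((1000/693)z + 1300/693)((693/100)z^2 + (693/25)z + 693/25) + (0)
Last nonzero remainder: (693/100)z^2 + (693/25)z + 693/25. Dividing through by 693/100 gives the monic gcd z^2 + 4z + 4.

z^2 + 4z + 4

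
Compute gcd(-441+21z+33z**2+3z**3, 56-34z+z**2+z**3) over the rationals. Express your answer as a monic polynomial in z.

7+z

By polynomial division,
  3z**3+33z**2+21z-441 = (3)(z**3+z**2-34z+56) + (30z**2+123z-609)
  z**3+z**2-34z+56 = ((1/30)z-31/300)(30z**2+123z-609) + (-(99/100)z-693/100)
  30z**2+123z-609 = (-(1000/33)z+2900/33)(-(99/100)z-693/100) + (0)
Last nonzero remainder: -(99/100)z-693/100. Dividing through by -99/100 gives the monic gcd z+7.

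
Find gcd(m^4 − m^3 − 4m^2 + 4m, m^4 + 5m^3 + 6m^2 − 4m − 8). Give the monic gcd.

By polynomial division,
  m^4 − m^3 − 4m^2 + 4m = (m^4 + 5m^3 + 6m^2 − 4m − 8) + (−6m^3 − 10m^2 + 8m + 8)
  m^4 + 5m^3 + 6m^2 − 4m − 8 = (−(1/6)m − 5/9)(−6m^3 − 10m^2 + 8m + 8) + ((16/9)m^2 + (16/9)m − 32/9)
  −6m^3 − 10m^2 + 8m + 8 = (−(27/8)m − 9/4)((16/9)m^2 + (16/9)m − 32/9) + (0)
Last nonzero remainder: (16/9)m^2 + (16/9)m − 32/9. Dividing through by 16/9 gives the monic gcd m^2 + m − 2.

m^2 + m − 2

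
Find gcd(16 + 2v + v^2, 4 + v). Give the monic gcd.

1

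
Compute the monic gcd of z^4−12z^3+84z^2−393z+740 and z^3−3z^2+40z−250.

z−5

Repeated division with remainder:
  z^4−12z^3+84z^2−393z+740 = (z−9)(z^3−3z^2+40z−250) + (17z^2+217z−1510)
  z^3−3z^2+40z−250 = ((1/17)z−268/289)(17z^2+217z−1510) + ((95386/289)z−476930/289)
  17z^2+217z−1510 = ((4913/95386)z+43639/47693)((95386/289)z−476930/289) + (0)
Last nonzero remainder: (95386/289)z−476930/289. Dividing through by 95386/289 gives the monic gcd z−5.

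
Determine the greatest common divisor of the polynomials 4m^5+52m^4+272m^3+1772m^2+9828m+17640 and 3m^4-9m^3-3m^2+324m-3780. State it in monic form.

m^3+3m^2+17m+210

Apply the Euclidean algorithm:
  4m^5+52m^4+272m^3+1772m^2+9828m+17640 = ((4/3)m+64/3)(3m^4-9m^3-3m^2+324m-3780) + (468m^3+1404m^2+7956m+98280)
  3m^4-9m^3-3m^2+324m-3780 = ((1/156)m-1/26)(468m^3+1404m^2+7956m+98280) + (0)
Last nonzero remainder: 468m^3+1404m^2+7956m+98280. Dividing through by 468 gives the monic gcd m^3+3m^2+17m+210.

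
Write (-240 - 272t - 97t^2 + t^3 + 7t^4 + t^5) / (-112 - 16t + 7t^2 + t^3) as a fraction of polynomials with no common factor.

Apply the Euclidean algorithm:
  t^5 + 7t^4 + t^3 - 97t^2 - 272t - 240 = (t^2 + 17)(t^3 + 7t^2 - 16t - 112) + (-104t^2 + 1664)
  t^3 + 7t^2 - 16t - 112 = (-(1/104)t - 7/104)(-104t^2 + 1664) + (0)
Last nonzero remainder: -104t^2 + 1664. Dividing through by -104 gives the monic gcd t^2 - 16.
Cancel t^2 - 16 from numerator and denominator to get the reduced form.

(15 + 17t + 7t^2 + t^3)/(7 + t)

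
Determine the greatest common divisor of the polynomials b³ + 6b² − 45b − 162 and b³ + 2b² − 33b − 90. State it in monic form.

b² − 3b − 18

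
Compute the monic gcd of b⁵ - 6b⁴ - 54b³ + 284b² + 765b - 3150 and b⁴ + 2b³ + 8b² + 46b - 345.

b² + 2b - 15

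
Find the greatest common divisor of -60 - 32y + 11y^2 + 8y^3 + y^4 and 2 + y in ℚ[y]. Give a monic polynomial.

2 + y

By polynomial division,
  y^4 + 8y^3 + 11y^2 - 32y - 60 = (y^3 + 6y^2 - y - 30)(y + 2) + (0)
The last nonzero remainder y + 2 is already monic.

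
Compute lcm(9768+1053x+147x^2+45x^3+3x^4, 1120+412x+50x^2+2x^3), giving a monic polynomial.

By polynomial division,
  3x^4+45x^3+147x^2+1053x+9768 = ((3/2)x−15)(2x^3+50x^2+412x+1120) + (279x^2+5553x+26568)
  2x^3+50x^2+412x+1120 = ((2/279)x+316/8649)(279x^2+5553x+26568) + ((17936/961)x+143488/961)
  279x^2+5553x+26568 = ((268119/17936)x+3191481/17936)((17936/961)x+143488/961) + (0)
Last nonzero remainder: (17936/961)x+143488/961. Dividing through by 17936/961 gives the monic gcd x+8.
Then lcm(f, g) = f·g / gcd(f, g); expanding and making the result monic gives the answer.

227920+79922x+12653x^2+2234x^3+374x^4+32x^5+x^6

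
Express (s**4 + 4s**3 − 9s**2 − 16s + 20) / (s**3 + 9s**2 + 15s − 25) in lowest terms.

(s**2 − 4)/(s + 5)

Apply the Euclidean algorithm:
  s**4 + 4s**3 − 9s**2 − 16s + 20 = (s − 5)(s**3 + 9s**2 + 15s − 25) + (21s**2 + 84s − 105)
  s**3 + 9s**2 + 15s − 25 = ((1/21)s + 5/21)(21s**2 + 84s − 105) + (0)
Last nonzero remainder: 21s**2 + 84s − 105. Dividing through by 21 gives the monic gcd s**2 + 4s − 5.
Cancel s**2 + 4s − 5 from numerator and denominator to get the reduced form.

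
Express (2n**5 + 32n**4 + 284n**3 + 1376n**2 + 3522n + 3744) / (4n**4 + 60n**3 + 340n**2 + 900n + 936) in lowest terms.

(n**2 + 7n + 48)/(2n + 12)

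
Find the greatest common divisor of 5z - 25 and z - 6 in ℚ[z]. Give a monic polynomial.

1

By polynomial division,
  5z - 25 = (5)(z - 6) + (5)
  z - 6 = ((1/5)z - 6/5)(5) + (0)
The last nonzero remainder is the constant 5, so the polynomials are coprime and gcd = 1.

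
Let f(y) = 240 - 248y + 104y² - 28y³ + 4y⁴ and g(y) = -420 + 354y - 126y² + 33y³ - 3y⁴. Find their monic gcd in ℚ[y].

-20 + 14y - 4y² + y³

Euclidean algorithm in ℚ[y]:
  4y⁴ - 28y³ + 104y² - 248y + 240 = (-4/3)(-3y⁴ + 33y³ - 126y² + 354y - 420) + (16y³ - 64y² + 224y - 320)
  -3y⁴ + 33y³ - 126y² + 354y - 420 = (-(3/16)y + 21/16)(16y³ - 64y² + 224y - 320) + (0)
Last nonzero remainder: 16y³ - 64y² + 224y - 320. Dividing through by 16 gives the monic gcd y³ - 4y² + 14y - 20.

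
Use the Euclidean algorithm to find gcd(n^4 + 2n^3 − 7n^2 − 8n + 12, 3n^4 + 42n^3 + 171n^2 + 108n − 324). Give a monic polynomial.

n^2 + 2n − 3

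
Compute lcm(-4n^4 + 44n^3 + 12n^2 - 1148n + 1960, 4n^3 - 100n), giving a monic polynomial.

n^6 - 16n^5 + 52n^4 + 302n^3 - 1925n^2 + 2450n

Euclidean algorithm in ℚ[n]:
  -4n^4 + 44n^3 + 12n^2 - 1148n + 1960 = (-n + 11)(4n^3 - 100n) + (-88n^2 - 48n + 1960)
  4n^3 - 100n = (-(1/22)n + 3/121)(-88n^2 - 48n + 1960) + (-(1176/121)n - 5880/121)
  -88n^2 - 48n + 1960 = ((1331/147)n - 121/3)(-(1176/121)n - 5880/121) + (0)
Last nonzero remainder: -(1176/121)n - 5880/121. Dividing through by -1176/121 gives the monic gcd n + 5.
Then lcm(f, g) = f·g / gcd(f, g); expanding and making the result monic gives the answer.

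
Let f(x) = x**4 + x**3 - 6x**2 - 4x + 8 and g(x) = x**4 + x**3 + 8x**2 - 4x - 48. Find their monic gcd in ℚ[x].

Repeated division with remainder:
  x**4 + x**3 - 6x**2 - 4x + 8 = (x**4 + x**3 + 8x**2 - 4x - 48) + (-14x**2 + 56)
  x**4 + x**3 + 8x**2 - 4x - 48 = (-(1/14)x**2 - (1/14)x - 6/7)(-14x**2 + 56) + (0)
Last nonzero remainder: -14x**2 + 56. Dividing through by -14 gives the monic gcd x**2 - 4.

x**2 - 4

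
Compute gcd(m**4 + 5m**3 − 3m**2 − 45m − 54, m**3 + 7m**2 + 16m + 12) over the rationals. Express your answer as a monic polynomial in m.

m**2 + 5m + 6

By polynomial division,
  m**4 + 5m**3 − 3m**2 − 45m − 54 = (m − 2)(m**3 + 7m**2 + 16m + 12) + (−5m**2 − 25m − 30)
  m**3 + 7m**2 + 16m + 12 = (−(1/5)m − 2/5)(−5m**2 − 25m − 30) + (0)
Last nonzero remainder: −5m**2 − 25m − 30. Dividing through by −5 gives the monic gcd m**2 + 5m + 6.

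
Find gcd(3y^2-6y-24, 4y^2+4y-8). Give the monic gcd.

Apply the Euclidean algorithm:
  3y^2-6y-24 = (3/4)(4y^2+4y-8) + (-9y-18)
  4y^2+4y-8 = (-(4/9)y+4/9)(-9y-18) + (0)
Last nonzero remainder: -9y-18. Dividing through by -9 gives the monic gcd y+2.

y+2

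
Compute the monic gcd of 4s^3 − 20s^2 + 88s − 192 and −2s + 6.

s − 3

By polynomial division,
  4s^3 − 20s^2 + 88s − 192 = (−2s^2 + 4s − 32)(−2s + 6) + (0)
Last nonzero remainder: −2s + 6. Dividing through by −2 gives the monic gcd s − 3.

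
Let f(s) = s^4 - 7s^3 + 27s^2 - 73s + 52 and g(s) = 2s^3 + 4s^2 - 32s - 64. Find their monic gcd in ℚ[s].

Apply the Euclidean algorithm:
  s^4 - 7s^3 + 27s^2 - 73s + 52 = ((1/2)s - 9/2)(2s^3 + 4s^2 - 32s - 64) + (61s^2 - 185s - 236)
  2s^3 + 4s^2 - 32s - 64 = ((2/61)s + 614/3721)(61s^2 - 185s - 236) + ((23310/3721)s - 93240/3721)
  61s^2 - 185s - 236 = ((226981/23310)s + 219539/23310)((23310/3721)s - 93240/3721) + (0)
Last nonzero remainder: (23310/3721)s - 93240/3721. Dividing through by 23310/3721 gives the monic gcd s - 4.

s - 4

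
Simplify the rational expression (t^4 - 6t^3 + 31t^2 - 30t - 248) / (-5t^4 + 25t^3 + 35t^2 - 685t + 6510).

(-t^2 + 2t + 8)/(5t^2 - 5t - 210)

Apply the Euclidean algorithm:
  t^4 - 6t^3 + 31t^2 - 30t - 248 = (-1/5)(-5t^4 + 25t^3 + 35t^2 - 685t + 6510) + (-t^3 + 38t^2 - 167t + 1054)
  -5t^4 + 25t^3 + 35t^2 - 685t + 6510 = (5t + 165)(-t^3 + 38t^2 - 167t + 1054) + (-5400t^2 + 21600t - 167400)
  -t^3 + 38t^2 - 167t + 1054 = ((1/5400)t - 17/2700)(-5400t^2 + 21600t - 167400) + (0)
Last nonzero remainder: -5400t^2 + 21600t - 167400. Dividing through by -5400 gives the monic gcd t^2 - 4t + 31.
Cancel t^2 - 4t + 31 from numerator and denominator to get the reduced form.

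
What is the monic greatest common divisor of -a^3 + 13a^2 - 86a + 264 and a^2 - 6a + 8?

Apply the Euclidean algorithm:
  -a^3 + 13a^2 - 86a + 264 = (-a + 7)(a^2 - 6a + 8) + (-36a + 208)
  a^2 - 6a + 8 = (-(1/36)a + 1/162)(-36a + 208) + (544/81)
  -36a + 208 = (-(729/136)a + 1053/34)(544/81) + (0)
The last nonzero remainder is the constant 544/81, so the polynomials are coprime and gcd = 1.

1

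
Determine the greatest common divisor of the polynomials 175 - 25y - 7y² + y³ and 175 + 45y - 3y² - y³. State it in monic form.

Euclidean algorithm in ℚ[y]:
  y³ - 7y² - 25y + 175 = (-1)(-y³ - 3y² + 45y + 175) + (-10y² + 20y + 350)
  -y³ - 3y² + 45y + 175 = ((1/10)y + 1/2)(-10y² + 20y + 350) + (0)
Last nonzero remainder: -10y² + 20y + 350. Dividing through by -10 gives the monic gcd y² - 2y - 35.

-35 - 2y + y²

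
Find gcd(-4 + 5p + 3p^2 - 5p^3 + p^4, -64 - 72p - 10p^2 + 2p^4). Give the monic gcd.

-4 - 3p + p^2

Euclidean algorithm in ℚ[p]:
  p^4 - 5p^3 + 3p^2 + 5p - 4 = (1/2)(2p^4 - 10p^2 - 72p - 64) + (-5p^3 + 8p^2 + 41p + 28)
  2p^4 - 10p^2 - 72p - 64 = (-(2/5)p - 16/25)(-5p^3 + 8p^2 + 41p + 28) + ((288/25)p^2 - (864/25)p - 1152/25)
  -5p^3 + 8p^2 + 41p + 28 = (-(125/288)p - 175/288)((288/25)p^2 - (864/25)p - 1152/25) + (0)
Last nonzero remainder: (288/25)p^2 - (864/25)p - 1152/25. Dividing through by 288/25 gives the monic gcd p^2 - 3p - 4.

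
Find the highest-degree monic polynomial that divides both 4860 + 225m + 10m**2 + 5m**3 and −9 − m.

9 + m

Apply the Euclidean algorithm:
  5m**3 + 10m**2 + 225m + 4860 = (−5m**2 + 35m − 540)(−m − 9) + (0)
Last nonzero remainder: −m − 9. Dividing through by −1 gives the monic gcd m + 9.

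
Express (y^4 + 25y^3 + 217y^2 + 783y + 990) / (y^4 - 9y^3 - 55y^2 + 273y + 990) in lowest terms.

(y^2 + 17y + 66)/(y^2 - 17y + 66)

By polynomial division,
  y^4 + 25y^3 + 217y^2 + 783y + 990 = (y^4 - 9y^3 - 55y^2 + 273y + 990) + (34y^3 + 272y^2 + 510y)
  y^4 - 9y^3 - 55y^2 + 273y + 990 = ((1/34)y - 1/2)(34y^3 + 272y^2 + 510y) + (66y^2 + 528y + 990)
  34y^3 + 272y^2 + 510y = ((17/33)y)(66y^2 + 528y + 990) + (0)
Last nonzero remainder: 66y^2 + 528y + 990. Dividing through by 66 gives the monic gcd y^2 + 8y + 15.
Cancel y^2 + 8y + 15 from numerator and denominator to get the reduced form.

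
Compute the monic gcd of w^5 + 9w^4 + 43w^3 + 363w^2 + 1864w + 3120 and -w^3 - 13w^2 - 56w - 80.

By polynomial division,
  w^5 + 9w^4 + 43w^3 + 363w^2 + 1864w + 3120 = (-w^2 + 4w - 39)(-w^3 - 13w^2 - 56w - 80) + (0)
Last nonzero remainder: -w^3 - 13w^2 - 56w - 80. Dividing through by -1 gives the monic gcd w^3 + 13w^2 + 56w + 80.

w^3 + 13w^2 + 56w + 80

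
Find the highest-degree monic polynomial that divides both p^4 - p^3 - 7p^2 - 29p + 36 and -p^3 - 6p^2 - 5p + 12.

p - 1

By polynomial division,
  p^4 - p^3 - 7p^2 - 29p + 36 = (-p + 7)(-p^3 - 6p^2 - 5p + 12) + (30p^2 + 18p - 48)
  -p^3 - 6p^2 - 5p + 12 = (-(1/30)p - 9/50)(30p^2 + 18p - 48) + (-(84/25)p + 84/25)
  30p^2 + 18p - 48 = (-(125/14)p - 100/7)(-(84/25)p + 84/25) + (0)
Last nonzero remainder: -(84/25)p + 84/25. Dividing through by -84/25 gives the monic gcd p - 1.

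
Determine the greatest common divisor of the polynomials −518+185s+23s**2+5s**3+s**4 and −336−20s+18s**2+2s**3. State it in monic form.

7+s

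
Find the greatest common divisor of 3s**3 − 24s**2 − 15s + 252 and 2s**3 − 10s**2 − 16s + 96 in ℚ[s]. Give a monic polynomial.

By polynomial division,
  3s**3 − 24s**2 − 15s + 252 = (3/2)(2s**3 − 10s**2 − 16s + 96) + (−9s**2 + 9s + 108)
  2s**3 − 10s**2 − 16s + 96 = (−(2/9)s + 8/9)(−9s**2 + 9s + 108) + (0)
Last nonzero remainder: −9s**2 + 9s + 108. Dividing through by −9 gives the monic gcd s**2 − s − 12.

s**2 − s − 12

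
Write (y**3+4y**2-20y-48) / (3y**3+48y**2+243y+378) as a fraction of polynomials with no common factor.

(y**2-2y-8)/(3y**2+30y+63)

Repeated division with remainder:
  y**3+4y**2-20y-48 = (1/3)(3y**3+48y**2+243y+378) + (-12y**2-101y-174)
  3y**3+48y**2+243y+378 = (-(1/4)y-91/48)(-12y**2-101y-174) + ((385/48)y+385/8)
  -12y**2-101y-174 = (-(576/385)y-1392/385)((385/48)y+385/8) + (0)
Last nonzero remainder: (385/48)y+385/8. Dividing through by 385/48 gives the monic gcd y+6.
Cancel y+6 from numerator and denominator to get the reduced form.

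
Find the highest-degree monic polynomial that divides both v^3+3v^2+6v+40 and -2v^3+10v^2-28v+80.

Euclidean algorithm in ℚ[v]:
  v^3+3v^2+6v+40 = (-1/2)(-2v^3+10v^2-28v+80) + (8v^2-8v+80)
  -2v^3+10v^2-28v+80 = (-(1/4)v+1)(8v^2-8v+80) + (0)
Last nonzero remainder: 8v^2-8v+80. Dividing through by 8 gives the monic gcd v^2-v+10.

v^2-v+10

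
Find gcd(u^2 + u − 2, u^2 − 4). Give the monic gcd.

Apply the Euclidean algorithm:
  u^2 + u − 2 = (u^2 − 4) + (u + 2)
  u^2 − 4 = (u − 2)(u + 2) + (0)
The last nonzero remainder u + 2 is already monic.

u + 2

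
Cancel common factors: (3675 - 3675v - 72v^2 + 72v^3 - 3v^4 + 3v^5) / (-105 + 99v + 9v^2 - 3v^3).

Euclidean algorithm in ℚ[v]:
  3v^5 - 3v^4 + 72v^3 - 72v^2 - 3675v + 3675 = (-v^2 - 2v - 63)(-3v^3 + 9v^2 + 99v - 105) + (588v^2 + 2352v - 2940)
  -3v^3 + 9v^2 + 99v - 105 = (-(1/196)v + 1/28)(588v^2 + 2352v - 2940) + (0)
Last nonzero remainder: 588v^2 + 2352v - 2940. Dividing through by 588 gives the monic gcd v^2 + 4v - 5.
Cancel v^2 + 4v - 5 from numerator and denominator to get the reduced form.

(245 - 49v + 5v^2 - v^3)/(-7 + v)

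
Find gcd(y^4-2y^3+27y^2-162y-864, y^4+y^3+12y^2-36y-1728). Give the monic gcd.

Euclidean algorithm in ℚ[y]:
  y^4-2y^3+27y^2-162y-864 = (y^4+y^3+12y^2-36y-1728) + (-3y^3+15y^2-126y+864)
  y^4+y^3+12y^2-36y-1728 = (-(1/3)y-2)(-3y^3+15y^2-126y+864) + (0)
Last nonzero remainder: -3y^3+15y^2-126y+864. Dividing through by -3 gives the monic gcd y^3-5y^2+42y-288.

y^3-5y^2+42y-288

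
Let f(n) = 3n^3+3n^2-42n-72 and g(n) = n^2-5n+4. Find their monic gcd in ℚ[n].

n-4

Repeated division with remainder:
  3n^3+3n^2-42n-72 = (3n+18)(n^2-5n+4) + (36n-144)
  n^2-5n+4 = ((1/36)n-1/36)(36n-144) + (0)
Last nonzero remainder: 36n-144. Dividing through by 36 gives the monic gcd n-4.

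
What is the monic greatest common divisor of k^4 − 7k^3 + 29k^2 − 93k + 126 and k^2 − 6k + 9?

By polynomial division,
  k^4 − 7k^3 + 29k^2 − 93k + 126 = (k^2 − k + 14)(k^2 − 6k + 9) + (0)
The last nonzero remainder k^2 − 6k + 9 is already monic.

k^2 − 6k + 9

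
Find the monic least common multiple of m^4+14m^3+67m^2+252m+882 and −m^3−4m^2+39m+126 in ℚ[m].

m^6+11m^5+7m^4−201m^3−1080m^2−7182m−15876

Euclidean algorithm in ℚ[m]:
  m^4+14m^3+67m^2+252m+882 = (−m−10)(−m^3−4m^2+39m+126) + (66m^2+768m+2142)
  −m^3−4m^2+39m+126 = (−(1/66)m+14/121)(66m^2+768m+2142) + (−(2106/121)m−14742/121)
  66m^2+768m+2142 = (−(1331/351)m−2057/117)(−(2106/121)m−14742/121) + (0)
Last nonzero remainder: −(2106/121)m−14742/121. Dividing through by −2106/121 gives the monic gcd m+7.
Then lcm(f, g) = f·g / gcd(f, g); expanding and making the result monic gives the answer.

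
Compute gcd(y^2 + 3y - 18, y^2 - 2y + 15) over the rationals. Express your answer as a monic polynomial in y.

1

By polynomial division,
  y^2 + 3y - 18 = (y^2 - 2y + 15) + (5y - 33)
  y^2 - 2y + 15 = ((1/5)y + 23/25)(5y - 33) + (1134/25)
  5y - 33 = ((125/1134)y - 275/378)(1134/25) + (0)
The last nonzero remainder is the constant 1134/25, so the polynomials are coprime and gcd = 1.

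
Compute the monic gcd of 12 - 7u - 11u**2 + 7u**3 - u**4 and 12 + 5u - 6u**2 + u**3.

By polynomial division,
  -u**4 + 7u**3 - 11u**2 - 7u + 12 = (-u + 1)(u**3 - 6u**2 + 5u + 12) + (0)
The last nonzero remainder u**3 - 6u**2 + 5u + 12 is already monic.

12 + 5u - 6u**2 + u**3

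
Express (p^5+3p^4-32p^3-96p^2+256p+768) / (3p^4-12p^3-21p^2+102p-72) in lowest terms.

Repeated division with remainder:
  p^5+3p^4-32p^3-96p^2+256p+768 = ((1/3)p+7/3)(3p^4-12p^3-21p^2+102p-72) + (3p^3-81p^2+42p+936)
  3p^4-12p^3-21p^2+102p-72 = (p+23)(3p^3-81p^2+42p+936) + (1800p^2-1800p-21600)
  3p^3-81p^2+42p+936 = ((1/600)p-13/300)(1800p^2-1800p-21600) + (0)
Last nonzero remainder: 1800p^2-1800p-21600. Dividing through by 1800 gives the monic gcd p^2-p-12.
Cancel p^2-p-12 from numerator and denominator to get the reduced form.

(p^3+4p^2-16p-64)/(3p^2-9p+6)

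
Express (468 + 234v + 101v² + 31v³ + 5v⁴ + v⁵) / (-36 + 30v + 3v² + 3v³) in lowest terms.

Euclidean algorithm in ℚ[v]:
  v⁵ + 5v⁴ + 31v³ + 101v² + 234v + 468 = ((1/3)v² + (4/3)v + 17/3)(3v³ + 3v² + 30v - 36) + (56v² + 112v + 672)
  3v³ + 3v² + 30v - 36 = ((3/56)v - 3/56)(56v² + 112v + 672) + (0)
Last nonzero remainder: 56v² + 112v + 672. Dividing through by 56 gives the monic gcd v² + 2v + 12.
Cancel v² + 2v + 12 from numerator and denominator to get the reduced form.

(39 + 13v + 3v² + v³)/(-3 + 3v)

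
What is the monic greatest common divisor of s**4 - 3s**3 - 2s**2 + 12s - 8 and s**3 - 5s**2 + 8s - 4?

Euclidean algorithm in ℚ[s]:
  s**4 - 3s**3 - 2s**2 + 12s - 8 = (s + 2)(s**3 - 5s**2 + 8s - 4) + (0)
The last nonzero remainder s**3 - 5s**2 + 8s - 4 is already monic.

s**3 - 5s**2 + 8s - 4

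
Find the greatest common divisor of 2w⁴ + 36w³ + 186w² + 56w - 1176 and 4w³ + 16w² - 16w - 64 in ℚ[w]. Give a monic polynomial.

By polynomial division,
  2w⁴ + 36w³ + 186w² + 56w - 1176 = ((1/2)w + 7)(4w³ + 16w² - 16w - 64) + (82w² + 200w - 728)
  4w³ + 16w² - 16w - 64 = ((2/41)w + 128/1681)(82w² + 200w - 728) + ((7200/1681)w - 14400/1681)
  82w² + 200w - 728 = ((68921/3600)w + 152971/1800)((7200/1681)w - 14400/1681) + (0)
Last nonzero remainder: (7200/1681)w - 14400/1681. Dividing through by 7200/1681 gives the monic gcd w - 2.

w - 2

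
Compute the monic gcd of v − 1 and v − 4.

By polynomial division,
  v − 1 = (v − 4) + (3)
  v − 4 = ((1/3)v − 4/3)(3) + (0)
The last nonzero remainder is the constant 3, so the polynomials are coprime and gcd = 1.

1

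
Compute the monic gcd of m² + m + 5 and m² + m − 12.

1

Euclidean algorithm in ℚ[m]:
  m² + m + 5 = (m² + m − 12) + (17)
  m² + m − 12 = ((1/17)m² + (1/17)m − 12/17)(17) + (0)
The last nonzero remainder is the constant 17, so the polynomials are coprime and gcd = 1.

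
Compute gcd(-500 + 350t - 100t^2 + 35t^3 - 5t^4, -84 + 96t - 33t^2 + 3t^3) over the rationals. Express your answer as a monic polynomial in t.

-2 + t

Apply the Euclidean algorithm:
  -5t^4 + 35t^3 - 100t^2 + 350t - 500 = (-(5/3)t - 20/3)(3t^3 - 33t^2 + 96t - 84) + (-160t^2 + 850t - 1060)
  3t^3 - 33t^2 + 96t - 84 = (-(3/160)t + 273/2560)(-160t^2 + 850t - 1060) + (-(3717/256)t + 3717/128)
  -160t^2 + 850t - 1060 = ((40960/3717)t - 135680/3717)(-(3717/256)t + 3717/128) + (0)
Last nonzero remainder: -(3717/256)t + 3717/128. Dividing through by -3717/256 gives the monic gcd t - 2.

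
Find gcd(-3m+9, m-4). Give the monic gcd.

1

By polynomial division,
  -3m+9 = (-3)(m-4) + (-3)
  m-4 = (-(1/3)m+4/3)(-3) + (0)
The last nonzero remainder is the constant -3, so the polynomials are coprime and gcd = 1.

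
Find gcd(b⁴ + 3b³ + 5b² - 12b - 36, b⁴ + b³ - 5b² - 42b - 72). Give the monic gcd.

b³ + 5b² + 15b + 18

Repeated division with remainder:
  b⁴ + 3b³ + 5b² - 12b - 36 = (b⁴ + b³ - 5b² - 42b - 72) + (2b³ + 10b² + 30b + 36)
  b⁴ + b³ - 5b² - 42b - 72 = ((1/2)b - 2)(2b³ + 10b² + 30b + 36) + (0)
Last nonzero remainder: 2b³ + 10b² + 30b + 36. Dividing through by 2 gives the monic gcd b³ + 5b² + 15b + 18.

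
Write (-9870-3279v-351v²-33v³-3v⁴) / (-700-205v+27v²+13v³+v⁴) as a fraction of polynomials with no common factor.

(-282+3v-3v²)/(-20+v+v²)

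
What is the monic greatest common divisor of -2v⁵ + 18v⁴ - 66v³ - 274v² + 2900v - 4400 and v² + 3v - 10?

v² + 3v - 10

Euclidean algorithm in ℚ[v]:
  -2v⁵ + 18v⁴ - 66v³ - 274v² + 2900v - 4400 = (-2v³ + 24v² - 158v + 440)(v² + 3v - 10) + (0)
The last nonzero remainder v² + 3v - 10 is already monic.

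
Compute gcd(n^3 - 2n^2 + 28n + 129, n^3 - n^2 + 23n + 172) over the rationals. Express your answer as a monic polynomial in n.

n^2 - 5n + 43

By polynomial division,
  n^3 - 2n^2 + 28n + 129 = (n^3 - n^2 + 23n + 172) + (-n^2 + 5n - 43)
  n^3 - n^2 + 23n + 172 = (-n - 4)(-n^2 + 5n - 43) + (0)
Last nonzero remainder: -n^2 + 5n - 43. Dividing through by -1 gives the monic gcd n^2 - 5n + 43.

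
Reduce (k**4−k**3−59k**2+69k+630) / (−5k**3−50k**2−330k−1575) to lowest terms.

Euclidean algorithm in ℚ[k]:
  k**4−k**3−59k**2+69k+630 = (−(1/5)k+11/5)(−5k**3−50k**2−330k−1575) + (−15k**2+480k+4095)
  −5k**3−50k**2−330k−1575 = ((1/3)k+14)(−15k**2+480k+4095) + (−8415k−58905)
  −15k**2+480k+4095 = ((1/561)k−13/187)(−8415k−58905) + (0)
Last nonzero remainder: −8415k−58905. Dividing through by −8415 gives the monic gcd k+7.
Cancel k+7 from numerator and denominator to get the reduced form.

(−k**3+8k**2+3k−90)/(5k**2+15k+225)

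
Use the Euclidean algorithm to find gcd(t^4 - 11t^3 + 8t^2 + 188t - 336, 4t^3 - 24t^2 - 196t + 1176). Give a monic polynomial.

Apply the Euclidean algorithm:
  t^4 - 11t^3 + 8t^2 + 188t - 336 = ((1/4)t - 5/4)(4t^3 - 24t^2 - 196t + 1176) + (27t^2 - 351t + 1134)
  4t^3 - 24t^2 - 196t + 1176 = ((4/27)t + 28/27)(27t^2 - 351t + 1134) + (0)
Last nonzero remainder: 27t^2 - 351t + 1134. Dividing through by 27 gives the monic gcd t^2 - 13t + 42.

t^2 - 13t + 42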